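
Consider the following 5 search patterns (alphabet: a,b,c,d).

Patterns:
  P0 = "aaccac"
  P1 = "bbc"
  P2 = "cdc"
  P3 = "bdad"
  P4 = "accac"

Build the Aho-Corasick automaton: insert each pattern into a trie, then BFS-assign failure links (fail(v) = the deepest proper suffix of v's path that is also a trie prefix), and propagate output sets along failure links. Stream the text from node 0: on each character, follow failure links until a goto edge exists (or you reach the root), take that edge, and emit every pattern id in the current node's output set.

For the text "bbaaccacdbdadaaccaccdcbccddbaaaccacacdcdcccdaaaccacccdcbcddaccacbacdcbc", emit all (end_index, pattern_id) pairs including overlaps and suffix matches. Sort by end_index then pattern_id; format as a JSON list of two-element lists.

Construct AC machine:
Trie nodes:
  0='ε' goto a→1 b→7 c→10
  1='a' goto a→2 c→16
  2='aa' goto c→3
  3='aac' goto c→4
  4='aacc' goto a→5
  5='aacca' goto c→6
  6='aaccac' goto ·  [P0 ends]
  7='b' goto b→8 d→13
  8='bb' goto c→9
  9='bbc' goto ·  [P1 ends]
  10='c' goto d→11
  11='cd' goto c→12
  12='cdc' goto ·  [P2 ends]
  13='bd' goto a→14
  14='bda' goto d→15
  15='bdad' goto ·  [P3 ends]
  16='ac' goto c→17
  17='acc' goto a→18
  18='acca' goto c→19
  19='accac' goto ·  [P4 ends]

BFS fail/out derivation:
  n1('a'): parent n0 fail=0; on 'a' 0 → fail=0;  out ∅∪∅=∅
  n7('b'): parent n0 fail=0; on 'b' 0 → fail=0;  out ∅∪∅=∅
  n10('c'): parent n0 fail=0; on 'c' 0 → fail=0;  out ∅∪∅=∅
  n2('aa'): parent n1 fail=0; on 'a' 0 → fail=1;  out ∅∪∅=∅
  n8('bb'): parent n7 fail=0; on 'b' 0 → fail=7;  out ∅∪∅=∅
  n11('cd'): parent n10 fail=0; on 'd' 0 → fail=0;  out ∅∪∅=∅
  n13('bd'): parent n7 fail=0; on 'd' 0 → fail=0;  out ∅∪∅=∅
  n16('ac'): parent n1 fail=0; on 'c' 0 → fail=10;  out ∅∪∅=∅
  n3('aac'): parent n2 fail=1; on 'c' 1 → fail=16;  out ∅∪∅=∅
  n9('bbc'): parent n8 fail=7; on 'c' 7→0 → fail=10;  out {1}∪∅={1}
  n12('cdc'): parent n11 fail=0; on 'c' 0 → fail=10;  out {2}∪∅={2}
  n14('bda'): parent n13 fail=0; on 'a' 0 → fail=1;  out ∅∪∅=∅
  n17('acc'): parent n16 fail=10; on 'c' 10→0 → fail=10;  out ∅∪∅=∅
  n4('aacc'): parent n3 fail=16; on 'c' 16 → fail=17;  out ∅∪∅=∅
  n15('bdad'): parent n14 fail=1; on 'd' 1→0 → fail=0;  out {3}∪∅={3}
  n18('acca'): parent n17 fail=10; on 'a' 10→0 → fail=1;  out ∅∪∅=∅
  n5('aacca'): parent n4 fail=17; on 'a' 17 → fail=18;  out ∅∪∅=∅
  n19('accac'): parent n18 fail=1; on 'c' 1 → fail=16;  out {4}∪∅={4}
  n6('aaccac'): parent n5 fail=18; on 'c' 18 → fail=19;  out {0}∪{4}={0,4}

Text stream:
pos 0 'b': at 7
pos 1 'b': at 8
pos 2 'a': at 1 (fail-walked)
pos 3 'a': at 2
pos 4 'c': at 3
pos 5 'c': at 4
pos 6 'a': at 5
pos 7 'c': at 6  ** P0@[2:7],P4@[3:7]
pos 8 'd': at 11 (fail-walked)
pos 9 'b': at 7 (fail-walked)
pos 10 'd': at 13
pos 11 'a': at 14
pos 12 'd': at 15  ** P3@[9:12]
pos 13 'a': at 1 (fail-walked)
pos 14 'a': at 2
pos 15 'c': at 3
pos 16 'c': at 4
pos 17 'a': at 5
pos 18 'c': at 6  ** P0@[13:18],P4@[14:18]
pos 19 'c': at 17 (fail-walked)
pos 20 'd': at 11 (fail-walked)
pos 21 'c': at 12  ** P2@[19:21]
pos 22 'b': at 7 (fail-walked)
pos 23 'c': at 10 (fail-walked)
pos 24 'c': at 10 (fail-walked)
pos 25 'd': at 11
pos 26 'd': at 0 (fail-walked)
pos 27 'b': at 7
pos 28 'a': at 1 (fail-walked)
pos 29 'a': at 2
pos 30 'a': at 2 (fail-walked)
pos 31 'c': at 3
pos 32 'c': at 4
pos 33 'a': at 5
pos 34 'c': at 6  ** P0@[29:34],P4@[30:34]
pos 35 'a': at 1 (fail-walked)
pos 36 'c': at 16
pos 37 'd': at 11 (fail-walked)
pos 38 'c': at 12  ** P2@[36:38]
pos 39 'd': at 11 (fail-walked)
pos 40 'c': at 12  ** P2@[38:40]
pos 41 'c': at 10 (fail-walked)
pos 42 'c': at 10 (fail-walked)
pos 43 'd': at 11
pos 44 'a': at 1 (fail-walked)
pos 45 'a': at 2
pos 46 'a': at 2 (fail-walked)
pos 47 'c': at 3
pos 48 'c': at 4
pos 49 'a': at 5
pos 50 'c': at 6  ** P0@[45:50],P4@[46:50]
pos 51 'c': at 17 (fail-walked)
pos 52 'c': at 10 (fail-walked)
pos 53 'd': at 11
pos 54 'c': at 12  ** P2@[52:54]
pos 55 'b': at 7 (fail-walked)
pos 56 'c': at 10 (fail-walked)
pos 57 'd': at 11
pos 58 'd': at 0 (fail-walked)
pos 59 'a': at 1
pos 60 'c': at 16
pos 61 'c': at 17
pos 62 'a': at 18
pos 63 'c': at 19  ** P4@[59:63]
pos 64 'b': at 7 (fail-walked)
pos 65 'a': at 1 (fail-walked)
pos 66 'c': at 16
pos 67 'd': at 11 (fail-walked)
pos 68 'c': at 12  ** P2@[66:68]
pos 69 'b': at 7 (fail-walked)
pos 70 'c': at 10 (fail-walked)

Matches: [[7,0],[7,4],[12,3],[18,0],[18,4],[21,2],[34,0],[34,4],[38,2],[40,2],[50,0],[50,4],[54,2],[63,4],[68,2]]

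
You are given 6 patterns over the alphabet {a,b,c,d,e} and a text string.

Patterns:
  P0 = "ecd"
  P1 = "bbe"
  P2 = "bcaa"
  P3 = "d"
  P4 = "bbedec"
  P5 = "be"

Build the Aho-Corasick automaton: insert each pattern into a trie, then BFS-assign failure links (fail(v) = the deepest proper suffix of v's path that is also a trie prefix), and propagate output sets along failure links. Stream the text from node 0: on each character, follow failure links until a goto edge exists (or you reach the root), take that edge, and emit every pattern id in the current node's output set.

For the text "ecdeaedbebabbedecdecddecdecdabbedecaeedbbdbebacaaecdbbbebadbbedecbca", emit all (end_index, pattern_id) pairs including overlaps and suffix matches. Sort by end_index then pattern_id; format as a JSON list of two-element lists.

Build automaton:
Trie (insert patterns):
  n0 'ε': b→4 d→10 e→1
  n1 'e': c→2
  n2 'ec': d→3
  n3 'ecd': ·  ←P0
  n4 'b': b→5 c→7 e→14
  n5 'bb': e→6
  n6 'bbe': d→11  ←P1
  n7 'bc': a→8
  n8 'bca': a→9
  n9 'bcaa': ·  ←P2
  n10 'd': ·  ←P3
  n11 'bbed': e→12
  n12 'bbede': c→13
  n13 'bbedec': ·  ←P4
  n14 'be': ·  ←P5

Failure links (BFS by depth):
  n1('e'): parent n0 fail=0; on 'e' 0 → fail=0;  out ∅∪∅=∅
  n4('b'): parent n0 fail=0; on 'b' 0 → fail=0;  out ∅∪∅=∅
  n10('d'): parent n0 fail=0; on 'd' 0 → fail=0;  out {3}∪∅={3}
  n2('ec'): parent n1 fail=0; on 'c' 0 → fail=0;  out ∅∪∅=∅
  n5('bb'): parent n4 fail=0; on 'b' 0 → fail=4;  out ∅∪∅=∅
  n7('bc'): parent n4 fail=0; on 'c' 0 → fail=0;  out ∅∪∅=∅
  n14('be'): parent n4 fail=0; on 'e' 0 → fail=1;  out {5}∪∅={5}
  n3('ecd'): parent n2 fail=0; on 'd' 0 → fail=10;  out {0}∪{3}={0,3}
  n6('bbe'): parent n5 fail=4; on 'e' 4 → fail=14;  out {1}∪{5}={1,5}
  n8('bca'): parent n7 fail=0; on 'a' 0 → fail=0;  out ∅∪∅=∅
  n9('bcaa'): parent n8 fail=0; on 'a' 0 → fail=0;  out {2}∪∅={2}
  n11('bbed'): parent n6 fail=14; on 'd' 14→1→0 → fail=10;  out ∅∪{3}={3}
  n12('bbede'): parent n11 fail=10; on 'e' 10→0 → fail=1;  out ∅∪∅=∅
  n13('bbedec'): parent n12 fail=1; on 'c' 1 → fail=2;  out {4}∪∅={4}

Run:
pos 0 'e': at 1
pos 1 'c': at 2
pos 2 'd': at 3  emit P0@[0:2],P3@[2:2]
pos 3 'e': at 1 (via fail)
pos 4 'a': at 0 (via fail)
pos 5 'e': at 1
pos 6 'd': at 10 (via fail)  emit P3@[6:6]
pos 7 'b': at 4 (via fail)
pos 8 'e': at 14  emit P5@[7:8]
pos 9 'b': at 4 (via fail)
pos 10 'a': at 0 (via fail)
pos 11 'b': at 4
pos 12 'b': at 5
pos 13 'e': at 6  emit P1@[11:13],P5@[12:13]
pos 14 'd': at 11  emit P3@[14:14]
pos 15 'e': at 12
pos 16 'c': at 13  emit P4@[11:16]
pos 17 'd': at 3 (via fail)  emit P0@[15:17],P3@[17:17]
pos 18 'e': at 1 (via fail)
pos 19 'c': at 2
pos 20 'd': at 3  emit P0@[18:20],P3@[20:20]
pos 21 'd': at 10 (via fail)  emit P3@[21:21]
pos 22 'e': at 1 (via fail)
pos 23 'c': at 2
pos 24 'd': at 3  emit P0@[22:24],P3@[24:24]
pos 25 'e': at 1 (via fail)
pos 26 'c': at 2
pos 27 'd': at 3  emit P0@[25:27],P3@[27:27]
pos 28 'a': at 0 (via fail)
pos 29 'b': at 4
pos 30 'b': at 5
pos 31 'e': at 6  emit P1@[29:31],P5@[30:31]
pos 32 'd': at 11  emit P3@[32:32]
pos 33 'e': at 12
pos 34 'c': at 13  emit P4@[29:34]
pos 35 'a': at 0 (via fail)
pos 36 'e': at 1
pos 37 'e': at 1 (via fail)
pos 38 'd': at 10 (via fail)  emit P3@[38:38]
pos 39 'b': at 4 (via fail)
pos 40 'b': at 5
pos 41 'd': at 10 (via fail)  emit P3@[41:41]
pos 42 'b': at 4 (via fail)
pos 43 'e': at 14  emit P5@[42:43]
pos 44 'b': at 4 (via fail)
pos 45 'a': at 0 (via fail)
pos 46 'c': at 0
pos 47 'a': at 0
pos 48 'a': at 0
pos 49 'e': at 1
pos 50 'c': at 2
pos 51 'd': at 3  emit P0@[49:51],P3@[51:51]
pos 52 'b': at 4 (via fail)
pos 53 'b': at 5
pos 54 'b': at 5 (via fail)
pos 55 'e': at 6  emit P1@[53:55],P5@[54:55]
pos 56 'b': at 4 (via fail)
pos 57 'a': at 0 (via fail)
pos 58 'd': at 10  emit P3@[58:58]
pos 59 'b': at 4 (via fail)
pos 60 'b': at 5
pos 61 'e': at 6  emit P1@[59:61],P5@[60:61]
pos 62 'd': at 11  emit P3@[62:62]
pos 63 'e': at 12
pos 64 'c': at 13  emit P4@[59:64]
pos 65 'b': at 4 (via fail)
pos 66 'c': at 7
pos 67 'a': at 8

Matches: [[2,0],[2,3],[6,3],[8,5],[13,1],[13,5],[14,3],[16,4],[17,0],[17,3],[20,0],[20,3],[21,3],[24,0],[24,3],[27,0],[27,3],[31,1],[31,5],[32,3],[34,4],[38,3],[41,3],[43,5],[51,0],[51,3],[55,1],[55,5],[58,3],[61,1],[61,5],[62,3],[64,4]]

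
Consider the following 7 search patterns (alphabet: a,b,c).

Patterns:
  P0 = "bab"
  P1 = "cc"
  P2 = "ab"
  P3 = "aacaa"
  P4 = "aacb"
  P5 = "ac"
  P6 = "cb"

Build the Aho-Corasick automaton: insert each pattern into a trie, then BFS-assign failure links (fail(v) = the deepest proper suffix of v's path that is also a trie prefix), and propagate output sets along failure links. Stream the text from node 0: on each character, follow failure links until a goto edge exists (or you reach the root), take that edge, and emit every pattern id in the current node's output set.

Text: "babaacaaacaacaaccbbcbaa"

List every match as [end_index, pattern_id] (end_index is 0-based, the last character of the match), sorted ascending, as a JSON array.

Construct AC machine:
Trie nodes:
  0='ε' goto a→6 b→1 c→4
  1='b' goto a→2
  2='ba' goto b→3
  3='bab' goto ·  ←P0
  4='c' goto b→14 c→5
  5='cc' goto ·  ←P1
  6='a' goto a→8 b→7 c→13
  7='ab' goto ·  ←P2
  8='aa' goto c→9
  9='aac' goto a→10 b→12
  10='aaca' goto a→11
  11='aacaa' goto ·  ←P3
  12='aacb' goto ·  ←P4
  13='ac' goto ·  ←P5
  14='cb' goto ·  ←P6

BFS fail/out derivation:
  fail(1) 'b': from fail(0)=0 chase 'b': 0 ⇒ 0;  out=∅∪out(0)=∅
  fail(4) 'c': from fail(0)=0 chase 'c': 0 ⇒ 0;  out=∅∪out(0)=∅
  fail(6) 'a': from fail(0)=0 chase 'a': 0 ⇒ 0;  out=∅∪out(0)=∅
  fail(2) 'ba': from fail(1)=0 chase 'a': 0 ⇒ 6;  out=∅∪out(6)=∅
  fail(5) 'cc': from fail(4)=0 chase 'c': 0 ⇒ 4;  out={1}∪out(4)={1}
  fail(7) 'ab': from fail(6)=0 chase 'b': 0 ⇒ 1;  out={2}∪out(1)={2}
  fail(8) 'aa': from fail(6)=0 chase 'a': 0 ⇒ 6;  out=∅∪out(6)=∅
  fail(13) 'ac': from fail(6)=0 chase 'c': 0 ⇒ 4;  out={5}∪out(4)={5}
  fail(14) 'cb': from fail(4)=0 chase 'b': 0 ⇒ 1;  out={6}∪out(1)={6}
  fail(3) 'bab': from fail(2)=6 chase 'b': 6 ⇒ 7;  out={0}∪out(7)={0,2}
  fail(9) 'aac': from fail(8)=6 chase 'c': 6 ⇒ 13;  out=∅∪out(13)={5}
  fail(10) 'aaca': from fail(9)=13 chase 'a': 13→4→0 ⇒ 6;  out=∅∪out(6)=∅
  fail(12) 'aacb': from fail(9)=13 chase 'b': 13→4 ⇒ 14;  out={4}∪out(14)={4,6}
  fail(11) 'aacaa': from fail(10)=6 chase 'a': 6 ⇒ 8;  out={3}∪out(8)={3}

Scan:
pos 0 'b': at 1
pos 1 'a': at 2
pos 2 'b': at 3  → match P0@[0:2],P2@[1:2]
pos 3 'a': at 2 (via fail)
pos 4 'a': at 8 (via fail)
pos 5 'c': at 9  → match P5@[4:5]
pos 6 'a': at 10
pos 7 'a': at 11  → match P3@[3:7]
pos 8 'a': at 8 (via fail)
pos 9 'c': at 9  → match P5@[8:9]
pos 10 'a': at 10
pos 11 'a': at 11  → match P3@[7:11]
pos 12 'c': at 9 (via fail)  → match P5@[11:12]
pos 13 'a': at 10
pos 14 'a': at 11  → match P3@[10:14]
pos 15 'c': at 9 (via fail)  → match P5@[14:15]
pos 16 'c': at 5 (via fail)  → match P1@[15:16]
pos 17 'b': at 14 (via fail)  → match P6@[16:17]
pos 18 'b': at 1 (via fail)
pos 19 'c': at 4 (via fail)
pos 20 'b': at 14  → match P6@[19:20]
pos 21 'a': at 2 (via fail)
pos 22 'a': at 8 (via fail)

Result: [[2,0],[2,2],[5,5],[7,3],[9,5],[11,3],[12,5],[14,3],[15,5],[16,1],[17,6],[20,6]]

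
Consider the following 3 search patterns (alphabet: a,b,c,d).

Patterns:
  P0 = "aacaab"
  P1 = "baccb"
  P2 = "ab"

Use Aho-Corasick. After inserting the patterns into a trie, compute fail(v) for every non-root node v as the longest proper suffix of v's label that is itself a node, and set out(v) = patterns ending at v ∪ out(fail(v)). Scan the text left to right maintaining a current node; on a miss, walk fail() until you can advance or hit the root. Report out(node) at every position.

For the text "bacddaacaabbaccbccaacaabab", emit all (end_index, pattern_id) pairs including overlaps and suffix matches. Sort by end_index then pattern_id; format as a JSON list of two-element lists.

Construct AC machine:
Trie (insert patterns):
  0='ε' goto a→1 b→7
  1='a' goto a→2 b→12
  2='aa' goto c→3
  3='aac' goto a→4
  4='aaca' goto a→5
  5='aacaa' goto b→6
  6='aacaab' goto ·  [P0 ends]
  7='b' goto a→8
  8='ba' goto c→9
  9='bac' goto c→10
  10='bacc' goto b→11
  11='baccb' goto ·  [P1 ends]
  12='ab' goto ·  [P2 ends]

Failure links (BFS by depth):
  n1('a'): parent n0 fail=0; on 'a' 0 → fail=0;  out ∅∪∅=∅
  n7('b'): parent n0 fail=0; on 'b' 0 → fail=0;  out ∅∪∅=∅
  n2('aa'): parent n1 fail=0; on 'a' 0 → fail=1;  out ∅∪∅=∅
  n8('ba'): parent n7 fail=0; on 'a' 0 → fail=1;  out ∅∪∅=∅
  n12('ab'): parent n1 fail=0; on 'b' 0 → fail=7;  out {2}∪∅={2}
  n3('aac'): parent n2 fail=1; on 'c' 1→0 → fail=0;  out ∅∪∅=∅
  n9('bac'): parent n8 fail=1; on 'c' 1→0 → fail=0;  out ∅∪∅=∅
  n4('aaca'): parent n3 fail=0; on 'a' 0 → fail=1;  out ∅∪∅=∅
  n10('bacc'): parent n9 fail=0; on 'c' 0 → fail=0;  out ∅∪∅=∅
  n5('aacaa'): parent n4 fail=1; on 'a' 1 → fail=2;  out ∅∪∅=∅
  n11('baccb'): parent n10 fail=0; on 'b' 0 → fail=7;  out {1}∪∅={1}
  n6('aacaab'): parent n5 fail=2; on 'b' 2→1 → fail=12;  out {0}∪{2}={0,2}

Run:
pos 0 'b': at 7
pos 1 'a': at 8
pos 2 'c': at 9
pos 3 'd': at 0 ·f
pos 4 'd': at 0
pos 5 'a': at 1
pos 6 'a': at 2
pos 7 'c': at 3
pos 8 'a': at 4
pos 9 'a': at 5
pos 10 'b': at 6  ** P0@[5:10],P2@[9:10]
pos 11 'b': at 7 ·f
pos 12 'a': at 8
pos 13 'c': at 9
pos 14 'c': at 10
pos 15 'b': at 11  ** P1@[11:15]
pos 16 'c': at 0 ·f
pos 17 'c': at 0
pos 18 'a': at 1
pos 19 'a': at 2
pos 20 'c': at 3
pos 21 'a': at 4
pos 22 'a': at 5
pos 23 'b': at 6  ** P0@[18:23],P2@[22:23]
pos 24 'a': at 8 ·f
pos 25 'b': at 12 ·f  ** P2@[24:25]

All matches (sorted): [[10,0],[10,2],[15,1],[23,0],[23,2],[25,2]]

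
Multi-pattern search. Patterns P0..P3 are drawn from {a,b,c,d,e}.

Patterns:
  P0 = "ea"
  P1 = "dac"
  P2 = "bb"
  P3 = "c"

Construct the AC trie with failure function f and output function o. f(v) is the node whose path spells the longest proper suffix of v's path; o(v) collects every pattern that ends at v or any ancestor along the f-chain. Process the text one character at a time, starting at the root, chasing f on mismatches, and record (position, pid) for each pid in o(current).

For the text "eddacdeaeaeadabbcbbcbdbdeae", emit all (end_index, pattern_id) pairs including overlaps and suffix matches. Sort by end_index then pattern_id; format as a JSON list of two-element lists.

Build:
Trie nodes:
  0='ε' goto b→6 c→8 d→3 e→1
  1='e' goto a→2
  2='ea' goto ·  ←P0
  3='d' goto a→4
  4='da' goto c→5
  5='dac' goto ·  ←P1
  6='b' goto b→7
  7='bb' goto ·  ←P2
  8='c' goto ·  ←P3

Failure links (BFS by depth):
  n1('e'): parent n0 fail=0; on 'e' 0 → fail=0;  out ∅∪∅=∅
  n3('d'): parent n0 fail=0; on 'd' 0 → fail=0;  out ∅∪∅=∅
  n6('b'): parent n0 fail=0; on 'b' 0 → fail=0;  out ∅∪∅=∅
  n8('c'): parent n0 fail=0; on 'c' 0 → fail=0;  out {3}∪∅={3}
  n2('ea'): parent n1 fail=0; on 'a' 0 → fail=0;  out {0}∪∅={0}
  n4('da'): parent n3 fail=0; on 'a' 0 → fail=0;  out ∅∪∅=∅
  n7('bb'): parent n6 fail=0; on 'b' 0 → fail=6;  out {2}∪∅={2}
  n5('dac'): parent n4 fail=0; on 'c' 0 → fail=8;  out {1}∪{3}={1,3}

Scan:
pos 0 'e': at 1
pos 1 'd': at 3 (fail-walked)
pos 2 'd': at 3 (fail-walked)
pos 3 'a': at 4
pos 4 'c': at 5  → match P1@[2:4],P3@[4:4]
pos 5 'd': at 3 (fail-walked)
pos 6 'e': at 1 (fail-walked)
pos 7 'a': at 2  → match P0@[6:7]
pos 8 'e': at 1 (fail-walked)
pos 9 'a': at 2  → match P0@[8:9]
pos 10 'e': at 1 (fail-walked)
pos 11 'a': at 2  → match P0@[10:11]
pos 12 'd': at 3 (fail-walked)
pos 13 'a': at 4
pos 14 'b': at 6 (fail-walked)
pos 15 'b': at 7  → match P2@[14:15]
pos 16 'c': at 8 (fail-walked)  → match P3@[16:16]
pos 17 'b': at 6 (fail-walked)
pos 18 'b': at 7  → match P2@[17:18]
pos 19 'c': at 8 (fail-walked)  → match P3@[19:19]
pos 20 'b': at 6 (fail-walked)
pos 21 'd': at 3 (fail-walked)
pos 22 'b': at 6 (fail-walked)
pos 23 'd': at 3 (fail-walked)
pos 24 'e': at 1 (fail-walked)
pos 25 'a': at 2  → match P0@[24:25]
pos 26 'e': at 1 (fail-walked)

All matches (sorted): [[4,1],[4,3],[7,0],[9,0],[11,0],[15,2],[16,3],[18,2],[19,3],[25,0]]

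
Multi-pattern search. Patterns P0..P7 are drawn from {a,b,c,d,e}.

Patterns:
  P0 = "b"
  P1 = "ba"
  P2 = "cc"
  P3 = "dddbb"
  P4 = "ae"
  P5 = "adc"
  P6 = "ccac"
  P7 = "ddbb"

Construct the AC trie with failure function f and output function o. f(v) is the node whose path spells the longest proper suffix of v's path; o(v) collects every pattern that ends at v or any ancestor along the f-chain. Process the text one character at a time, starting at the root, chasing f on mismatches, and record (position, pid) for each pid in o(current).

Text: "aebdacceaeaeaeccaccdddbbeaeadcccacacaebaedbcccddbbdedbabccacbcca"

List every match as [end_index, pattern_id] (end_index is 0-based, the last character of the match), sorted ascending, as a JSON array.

Build:
Trie nodes:
  n0 'ε': a→10 b→1 c→3 d→5
  n1 'b': a→2  ←P0
  n2 'ba': ·  ←P1
  n3 'c': c→4
  n4 'cc': a→14  ←P2
  n5 'd': d→6
  n6 'dd': b→16 d→7
  n7 'ddd': b→8
  n8 'dddb': b→9
  n9 'dddbb': ·  ←P3
  n10 'a': d→12 e→11
  n11 'ae': ·  ←P4
  n12 'ad': c→13
  n13 'adc': ·  ←P5
  n14 'cca': c→15
  n15 'ccac': ·  ←P6
  n16 'ddb': b→17
  n17 'ddbb': ·  ←P7

Failure links (BFS by depth):
  n1('b'): parent n0 fail=0; on 'b' 0 → fail=0;  out {0}∪∅={0}
  n3('c'): parent n0 fail=0; on 'c' 0 → fail=0;  out ∅∪∅=∅
  n5('d'): parent n0 fail=0; on 'd' 0 → fail=0;  out ∅∪∅=∅
  n10('a'): parent n0 fail=0; on 'a' 0 → fail=0;  out ∅∪∅=∅
  n2('ba'): parent n1 fail=0; on 'a' 0 → fail=10;  out {1}∪∅={1}
  n4('cc'): parent n3 fail=0; on 'c' 0 → fail=3;  out {2}∪∅={2}
  n6('dd'): parent n5 fail=0; on 'd' 0 → fail=5;  out ∅∪∅=∅
  n11('ae'): parent n10 fail=0; on 'e' 0 → fail=0;  out {4}∪∅={4}
  n12('ad'): parent n10 fail=0; on 'd' 0 → fail=5;  out ∅∪∅=∅
  n7('ddd'): parent n6 fail=5; on 'd' 5 → fail=6;  out ∅∪∅=∅
  n13('adc'): parent n12 fail=5; on 'c' 5→0 → fail=3;  out {5}∪∅={5}
  n14('cca'): parent n4 fail=3; on 'a' 3→0 → fail=10;  out ∅∪∅=∅
  n16('ddb'): parent n6 fail=5; on 'b' 5→0 → fail=1;  out ∅∪{0}={0}
  n8('dddb'): parent n7 fail=6; on 'b' 6 → fail=16;  out ∅∪{0}={0}
  n15('ccac'): parent n14 fail=10; on 'c' 10→0 → fail=3;  out {6}∪∅={6}
  n17('ddbb'): parent n16 fail=1; on 'b' 1→0 → fail=1;  out {7}∪{0}={0,7}
  n9('dddbb'): parent n8 fail=16; on 'b' 16 → fail=17;  out {3}∪{0,7}={0,3,7}

Text stream:
pos 0 'a': at 10
pos 1 'e': at 11  emit P4@[0:1]
pos 2 'b': at 1 (via fail)  emit P0@[2:2]
pos 3 'd': at 5 (via fail)
pos 4 'a': at 10 (via fail)
pos 5 'c': at 3 (via fail)
pos 6 'c': at 4  emit P2@[5:6]
pos 7 'e': at 0 (via fail)
pos 8 'a': at 10
pos 9 'e': at 11  emit P4@[8:9]
pos 10 'a': at 10 (via fail)
pos 11 'e': at 11  emit P4@[10:11]
pos 12 'a': at 10 (via fail)
pos 13 'e': at 11  emit P4@[12:13]
pos 14 'c': at 3 (via fail)
pos 15 'c': at 4  emit P2@[14:15]
pos 16 'a': at 14
pos 17 'c': at 15  emit P6@[14:17]
pos 18 'c': at 4 (via fail)  emit P2@[17:18]
pos 19 'd': at 5 (via fail)
pos 20 'd': at 6
pos 21 'd': at 7
pos 22 'b': at 8  emit P0@[22:22]
pos 23 'b': at 9  emit P0@[23:23],P3@[19:23],P7@[20:23]
pos 24 'e': at 0 (via fail)
pos 25 'a': at 10
pos 26 'e': at 11  emit P4@[25:26]
pos 27 'a': at 10 (via fail)
pos 28 'd': at 12
pos 29 'c': at 13  emit P5@[27:29]
pos 30 'c': at 4 (via fail)  emit P2@[29:30]
pos 31 'c': at 4 (via fail)  emit P2@[30:31]
pos 32 'a': at 14
pos 33 'c': at 15  emit P6@[30:33]
pos 34 'a': at 10 (via fail)
pos 35 'c': at 3 (via fail)
pos 36 'a': at 10 (via fail)
pos 37 'e': at 11  emit P4@[36:37]
pos 38 'b': at 1 (via fail)  emit P0@[38:38]
pos 39 'a': at 2  emit P1@[38:39]
pos 40 'e': at 11 (via fail)  emit P4@[39:40]
pos 41 'd': at 5 (via fail)
pos 42 'b': at 1 (via fail)  emit P0@[42:42]
pos 43 'c': at 3 (via fail)
pos 44 'c': at 4  emit P2@[43:44]
pos 45 'c': at 4 (via fail)  emit P2@[44:45]
pos 46 'd': at 5 (via fail)
pos 47 'd': at 6
pos 48 'b': at 16  emit P0@[48:48]
pos 49 'b': at 17  emit P0@[49:49],P7@[46:49]
pos 50 'd': at 5 (via fail)
pos 51 'e': at 0 (via fail)
pos 52 'd': at 5
pos 53 'b': at 1 (via fail)  emit P0@[53:53]
pos 54 'a': at 2  emit P1@[53:54]
pos 55 'b': at 1 (via fail)  emit P0@[55:55]
pos 56 'c': at 3 (via fail)
pos 57 'c': at 4  emit P2@[56:57]
pos 58 'a': at 14
pos 59 'c': at 15  emit P6@[56:59]
pos 60 'b': at 1 (via fail)  emit P0@[60:60]
pos 61 'c': at 3 (via fail)
pos 62 'c': at 4  emit P2@[61:62]
pos 63 'a': at 14

Result: [[1,4],[2,0],[6,2],[9,4],[11,4],[13,4],[15,2],[17,6],[18,2],[22,0],[23,0],[23,3],[23,7],[26,4],[29,5],[30,2],[31,2],[33,6],[37,4],[38,0],[39,1],[40,4],[42,0],[44,2],[45,2],[48,0],[49,0],[49,7],[53,0],[54,1],[55,0],[57,2],[59,6],[60,0],[62,2]]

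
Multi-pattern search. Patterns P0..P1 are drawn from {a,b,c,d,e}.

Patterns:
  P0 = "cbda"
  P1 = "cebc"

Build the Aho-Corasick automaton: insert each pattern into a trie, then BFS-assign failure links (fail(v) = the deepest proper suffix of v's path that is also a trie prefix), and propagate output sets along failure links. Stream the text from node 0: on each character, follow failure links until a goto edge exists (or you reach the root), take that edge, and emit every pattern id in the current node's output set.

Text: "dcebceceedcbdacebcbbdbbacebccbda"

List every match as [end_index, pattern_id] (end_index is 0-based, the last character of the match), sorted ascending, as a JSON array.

Build:
Trie nodes:
  0='ε' goto c→1
  1='c' goto b→2 e→5
  2='cb' goto d→3
  3='cbd' goto a→4
  4='cbda' goto ·  [P0 ends]
  5='ce' goto b→6
  6='ceb' goto c→7
  7='cebc' goto ·  [P1 ends]

BFS fail/out derivation:
  n1('c'): parent n0 fail=0; on 'c' 0 → fail=0;  out ∅∪∅=∅
  n2('cb'): parent n1 fail=0; on 'b' 0 → fail=0;  out ∅∪∅=∅
  n5('ce'): parent n1 fail=0; on 'e' 0 → fail=0;  out ∅∪∅=∅
  n3('cbd'): parent n2 fail=0; on 'd' 0 → fail=0;  out ∅∪∅=∅
  n6('ceb'): parent n5 fail=0; on 'b' 0 → fail=0;  out ∅∪∅=∅
  n4('cbda'): parent n3 fail=0; on 'a' 0 → fail=0;  out {0}∪∅={0}
  n7('cebc'): parent n6 fail=0; on 'c' 0 → fail=1;  out {1}∪∅={1}

Text stream:
[0] read 'd'  n0⇒n0
[1] read 'c'  n0⇒n1
[2] read 'e'  n1⇒n5
[3] read 'b'  n5⇒n6
[4] read 'c'  n6⇒n7  ** P1@[1:4]
[5] read 'e'  n7⇒n5 (fail-walked)
[6] read 'c'  n5⇒n1 (fail-walked)
[7] read 'e'  n1⇒n5
[8] read 'e'  n5⇒n0 (fail-walked)
[9] read 'd'  n0⇒n0
[10] read 'c'  n0⇒n1
[11] read 'b'  n1⇒n2
[12] read 'd'  n2⇒n3
[13] read 'a'  n3⇒n4  ** P0@[10:13]
[14] read 'c'  n4⇒n1 (fail-walked)
[15] read 'e'  n1⇒n5
[16] read 'b'  n5⇒n6
[17] read 'c'  n6⇒n7  ** P1@[14:17]
[18] read 'b'  n7⇒n2 (fail-walked)
[19] read 'b'  n2⇒n0 (fail-walked)
[20] read 'd'  n0⇒n0
[21] read 'b'  n0⇒n0
[22] read 'b'  n0⇒n0
[23] read 'a'  n0⇒n0
[24] read 'c'  n0⇒n1
[25] read 'e'  n1⇒n5
[26] read 'b'  n5⇒n6
[27] read 'c'  n6⇒n7  ** P1@[24:27]
[28] read 'c'  n7⇒n1 (fail-walked)
[29] read 'b'  n1⇒n2
[30] read 'd'  n2⇒n3
[31] read 'a'  n3⇒n4  ** P0@[28:31]

All matches (sorted): [[4,1],[13,0],[17,1],[27,1],[31,0]]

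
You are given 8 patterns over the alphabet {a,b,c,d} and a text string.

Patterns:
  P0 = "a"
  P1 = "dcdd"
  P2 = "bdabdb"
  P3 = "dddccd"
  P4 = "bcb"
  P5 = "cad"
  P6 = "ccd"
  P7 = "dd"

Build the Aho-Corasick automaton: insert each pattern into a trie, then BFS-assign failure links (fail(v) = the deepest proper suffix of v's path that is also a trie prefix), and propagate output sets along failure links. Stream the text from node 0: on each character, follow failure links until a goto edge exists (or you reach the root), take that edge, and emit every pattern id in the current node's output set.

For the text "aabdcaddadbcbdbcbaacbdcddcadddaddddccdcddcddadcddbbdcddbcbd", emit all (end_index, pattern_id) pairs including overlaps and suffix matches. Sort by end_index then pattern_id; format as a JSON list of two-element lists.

Build:
Trie nodes:
  n0 'ε': a→1 b→6 c→19 d→2
  n1 'a': ·  ←P0
  n2 'd': c→3 d→12
  n3 'dc': d→4
  n4 'dcd': d→5
  n5 'dcdd': ·  ←P1
  n6 'b': c→17 d→7
  n7 'bd': a→8
  n8 'bda': b→9
  n9 'bdab': d→10
  n10 'bdabd': b→11
  n11 'bdabdb': ·  ←P2
  n12 'dd': d→13  ←P7
  n13 'ddd': c→14
  n14 'dddc': c→15
  n15 'dddcc': d→16
  n16 'dddccd': ·  ←P3
  n17 'bc': b→18
  n18 'bcb': ·  ←P4
  n19 'c': a→20 c→22
  n20 'ca': d→21
  n21 'cad': ·  ←P5
  n22 'cc': d→23
  n23 'ccd': ·  ←P6

BFS fail/out derivation:
  n1('a'): parent n0 fail=0; on 'a' 0 → fail=0;  out {0}∪∅={0}
  n2('d'): parent n0 fail=0; on 'd' 0 → fail=0;  out ∅∪∅=∅
  n6('b'): parent n0 fail=0; on 'b' 0 → fail=0;  out ∅∪∅=∅
  n19('c'): parent n0 fail=0; on 'c' 0 → fail=0;  out ∅∪∅=∅
  n3('dc'): parent n2 fail=0; on 'c' 0 → fail=19;  out ∅∪∅=∅
  n7('bd'): parent n6 fail=0; on 'd' 0 → fail=2;  out ∅∪∅=∅
  n12('dd'): parent n2 fail=0; on 'd' 0 → fail=2;  out {7}∪∅={7}
  n17('bc'): parent n6 fail=0; on 'c' 0 → fail=19;  out ∅∪∅=∅
  n20('ca'): parent n19 fail=0; on 'a' 0 → fail=1;  out ∅∪{0}={0}
  n22('cc'): parent n19 fail=0; on 'c' 0 → fail=19;  out ∅∪∅=∅
  n4('dcd'): parent n3 fail=19; on 'd' 19→0 → fail=2;  out ∅∪∅=∅
  n8('bda'): parent n7 fail=2; on 'a' 2→0 → fail=1;  out ∅∪{0}={0}
  n13('ddd'): parent n12 fail=2; on 'd' 2 → fail=12;  out ∅∪{7}={7}
  n18('bcb'): parent n17 fail=19; on 'b' 19→0 → fail=6;  out {4}∪∅={4}
  n21('cad'): parent n20 fail=1; on 'd' 1→0 → fail=2;  out {5}∪∅={5}
  n23('ccd'): parent n22 fail=19; on 'd' 19→0 → fail=2;  out {6}∪∅={6}
  n5('dcdd'): parent n4 fail=2; on 'd' 2 → fail=12;  out {1}∪{7}={1,7}
  n9('bdab'): parent n8 fail=1; on 'b' 1→0 → fail=6;  out ∅∪∅=∅
  n14('dddc'): parent n13 fail=12; on 'c' 12→2 → fail=3;  out ∅∪∅=∅
  n10('bdabd'): parent n9 fail=6; on 'd' 6 → fail=7;  out ∅∪∅=∅
  n15('dddcc'): parent n14 fail=3; on 'c' 3→19 → fail=22;  out ∅∪∅=∅
  n11('bdabdb'): parent n10 fail=7; on 'b' 7→2→0 → fail=6;  out {2}∪∅={2}
  n16('dddccd'): parent n15 fail=22; on 'd' 22 → fail=23;  out {3}∪{6}={3,6}

Run:
pos 0 'a': at 1  ** P0@[0:0]
pos 1 'a': at 1 (fail-walked)  ** P0@[1:1]
pos 2 'b': at 6 (fail-walked)
pos 3 'd': at 7
pos 4 'c': at 3 (fail-walked)
pos 5 'a': at 20 (fail-walked)  ** P0@[5:5]
pos 6 'd': at 21  ** P5@[4:6]
pos 7 'd': at 12 (fail-walked)  ** P7@[6:7]
pos 8 'a': at 1 (fail-walked)  ** P0@[8:8]
pos 9 'd': at 2 (fail-walked)
pos 10 'b': at 6 (fail-walked)
pos 11 'c': at 17
pos 12 'b': at 18  ** P4@[10:12]
pos 13 'd': at 7 (fail-walked)
pos 14 'b': at 6 (fail-walked)
pos 15 'c': at 17
pos 16 'b': at 18  ** P4@[14:16]
pos 17 'a': at 1 (fail-walked)  ** P0@[17:17]
pos 18 'a': at 1 (fail-walked)  ** P0@[18:18]
pos 19 'c': at 19 (fail-walked)
pos 20 'b': at 6 (fail-walked)
pos 21 'd': at 7
pos 22 'c': at 3 (fail-walked)
pos 23 'd': at 4
pos 24 'd': at 5  ** P1@[21:24],P7@[23:24]
pos 25 'c': at 3 (fail-walked)
pos 26 'a': at 20 (fail-walked)  ** P0@[26:26]
pos 27 'd': at 21  ** P5@[25:27]
pos 28 'd': at 12 (fail-walked)  ** P7@[27:28]
pos 29 'd': at 13  ** P7@[28:29]
pos 30 'a': at 1 (fail-walked)  ** P0@[30:30]
pos 31 'd': at 2 (fail-walked)
pos 32 'd': at 12  ** P7@[31:32]
pos 33 'd': at 13  ** P7@[32:33]
pos 34 'd': at 13 (fail-walked)  ** P7@[33:34]
pos 35 'c': at 14
pos 36 'c': at 15
pos 37 'd': at 16  ** P3@[32:37],P6@[35:37]
pos 38 'c': at 3 (fail-walked)
pos 39 'd': at 4
pos 40 'd': at 5  ** P1@[37:40],P7@[39:40]
pos 41 'c': at 3 (fail-walked)
pos 42 'd': at 4
pos 43 'd': at 5  ** P1@[40:43],P7@[42:43]
pos 44 'a': at 1 (fail-walked)  ** P0@[44:44]
pos 45 'd': at 2 (fail-walked)
pos 46 'c': at 3
pos 47 'd': at 4
pos 48 'd': at 5  ** P1@[45:48],P7@[47:48]
pos 49 'b': at 6 (fail-walked)
pos 50 'b': at 6 (fail-walked)
pos 51 'd': at 7
pos 52 'c': at 3 (fail-walked)
pos 53 'd': at 4
pos 54 'd': at 5  ** P1@[51:54],P7@[53:54]
pos 55 'b': at 6 (fail-walked)
pos 56 'c': at 17
pos 57 'b': at 18  ** P4@[55:57]
pos 58 'd': at 7 (fail-walked)

Matches: [[0,0],[1,0],[5,0],[6,5],[7,7],[8,0],[12,4],[16,4],[17,0],[18,0],[24,1],[24,7],[26,0],[27,5],[28,7],[29,7],[30,0],[32,7],[33,7],[34,7],[37,3],[37,6],[40,1],[40,7],[43,1],[43,7],[44,0],[48,1],[48,7],[54,1],[54,7],[57,4]]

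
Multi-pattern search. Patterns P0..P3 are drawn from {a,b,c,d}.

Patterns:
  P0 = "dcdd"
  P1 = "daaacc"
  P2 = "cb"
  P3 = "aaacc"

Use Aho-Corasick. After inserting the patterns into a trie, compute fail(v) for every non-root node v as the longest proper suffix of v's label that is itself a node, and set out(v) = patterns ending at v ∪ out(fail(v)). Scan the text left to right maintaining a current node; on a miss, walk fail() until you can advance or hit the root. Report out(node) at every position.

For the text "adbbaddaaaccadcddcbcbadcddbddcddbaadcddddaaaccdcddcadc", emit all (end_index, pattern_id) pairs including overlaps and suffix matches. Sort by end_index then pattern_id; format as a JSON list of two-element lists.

Construct AC machine:
Trie nodes:
  n0 'ε': a→12 c→10 d→1
  n1 'd': a→5 c→2
  n2 'dc': d→3
  n3 'dcd': d→4
  n4 'dcdd': ·  [P0 ends]
  n5 'da': a→6
  n6 'daa': a→7
  n7 'daaa': c→8
  n8 'daaac': c→9
  n9 'daaacc': ·  [P1 ends]
  n10 'c': b→11
  n11 'cb': ·  [P2 ends]
  n12 'a': a→13
  n13 'aa': a→14
  n14 'aaa': c→15
  n15 'aaac': c→16
  n16 'aaacc': ·  [P3 ends]

BFS fail/out derivation:
  fail(1) 'd': from fail(0)=0 chase 'd': 0 ⇒ 0;  out=∅∪out(0)=∅
  fail(10) 'c': from fail(0)=0 chase 'c': 0 ⇒ 0;  out=∅∪out(0)=∅
  fail(12) 'a': from fail(0)=0 chase 'a': 0 ⇒ 0;  out=∅∪out(0)=∅
  fail(2) 'dc': from fail(1)=0 chase 'c': 0 ⇒ 10;  out=∅∪out(10)=∅
  fail(5) 'da': from fail(1)=0 chase 'a': 0 ⇒ 12;  out=∅∪out(12)=∅
  fail(11) 'cb': from fail(10)=0 chase 'b': 0 ⇒ 0;  out={2}∪out(0)={2}
  fail(13) 'aa': from fail(12)=0 chase 'a': 0 ⇒ 12;  out=∅∪out(12)=∅
  fail(3) 'dcd': from fail(2)=10 chase 'd': 10→0 ⇒ 1;  out=∅∪out(1)=∅
  fail(6) 'daa': from fail(5)=12 chase 'a': 12 ⇒ 13;  out=∅∪out(13)=∅
  fail(14) 'aaa': from fail(13)=12 chase 'a': 12 ⇒ 13;  out=∅∪out(13)=∅
  fail(4) 'dcdd': from fail(3)=1 chase 'd': 1→0 ⇒ 1;  out={0}∪out(1)={0}
  fail(7) 'daaa': from fail(6)=13 chase 'a': 13 ⇒ 14;  out=∅∪out(14)=∅
  fail(15) 'aaac': from fail(14)=13 chase 'c': 13→12→0 ⇒ 10;  out=∅∪out(10)=∅
  fail(8) 'daaac': from fail(7)=14 chase 'c': 14 ⇒ 15;  out=∅∪out(15)=∅
  fail(16) 'aaacc': from fail(15)=10 chase 'c': 10→0 ⇒ 10;  out={3}∪out(10)={3}
  fail(9) 'daaacc': from fail(8)=15 chase 'c': 15 ⇒ 16;  out={1}∪out(16)={1,3}

Run:
[0] read 'a'  n0⇒n12
[1] read 'd'  n12⇒n1 (via fail)
[2] read 'b'  n1⇒n0 (via fail)
[3] read 'b'  n0⇒n0
[4] read 'a'  n0⇒n12
[5] read 'd'  n12⇒n1 (via fail)
[6] read 'd'  n1⇒n1 (via fail)
[7] read 'a'  n1⇒n5
[8] read 'a'  n5⇒n6
[9] read 'a'  n6⇒n7
[10] read 'c'  n7⇒n8
[11] read 'c'  n8⇒n9  → match P1@[6:11],P3@[7:11]
[12] read 'a'  n9⇒n12 (via fail)
[13] read 'd'  n12⇒n1 (via fail)
[14] read 'c'  n1⇒n2
[15] read 'd'  n2⇒n3
[16] read 'd'  n3⇒n4  → match P0@[13:16]
[17] read 'c'  n4⇒n2 (via fail)
[18] read 'b'  n2⇒n11 (via fail)  → match P2@[17:18]
[19] read 'c'  n11⇒n10 (via fail)
[20] read 'b'  n10⇒n11  → match P2@[19:20]
[21] read 'a'  n11⇒n12 (via fail)
[22] read 'd'  n12⇒n1 (via fail)
[23] read 'c'  n1⇒n2
[24] read 'd'  n2⇒n3
[25] read 'd'  n3⇒n4  → match P0@[22:25]
[26] read 'b'  n4⇒n0 (via fail)
[27] read 'd'  n0⇒n1
[28] read 'd'  n1⇒n1 (via fail)
[29] read 'c'  n1⇒n2
[30] read 'd'  n2⇒n3
[31] read 'd'  n3⇒n4  → match P0@[28:31]
[32] read 'b'  n4⇒n0 (via fail)
[33] read 'a'  n0⇒n12
[34] read 'a'  n12⇒n13
[35] read 'd'  n13⇒n1 (via fail)
[36] read 'c'  n1⇒n2
[37] read 'd'  n2⇒n3
[38] read 'd'  n3⇒n4  → match P0@[35:38]
[39] read 'd'  n4⇒n1 (via fail)
[40] read 'd'  n1⇒n1 (via fail)
[41] read 'a'  n1⇒n5
[42] read 'a'  n5⇒n6
[43] read 'a'  n6⇒n7
[44] read 'c'  n7⇒n8
[45] read 'c'  n8⇒n9  → match P1@[40:45],P3@[41:45]
[46] read 'd'  n9⇒n1 (via fail)
[47] read 'c'  n1⇒n2
[48] read 'd'  n2⇒n3
[49] read 'd'  n3⇒n4  → match P0@[46:49]
[50] read 'c'  n4⇒n2 (via fail)
[51] read 'a'  n2⇒n12 (via fail)
[52] read 'd'  n12⇒n1 (via fail)
[53] read 'c'  n1⇒n2

All matches (sorted): [[11,1],[11,3],[16,0],[18,2],[20,2],[25,0],[31,0],[38,0],[45,1],[45,3],[49,0]]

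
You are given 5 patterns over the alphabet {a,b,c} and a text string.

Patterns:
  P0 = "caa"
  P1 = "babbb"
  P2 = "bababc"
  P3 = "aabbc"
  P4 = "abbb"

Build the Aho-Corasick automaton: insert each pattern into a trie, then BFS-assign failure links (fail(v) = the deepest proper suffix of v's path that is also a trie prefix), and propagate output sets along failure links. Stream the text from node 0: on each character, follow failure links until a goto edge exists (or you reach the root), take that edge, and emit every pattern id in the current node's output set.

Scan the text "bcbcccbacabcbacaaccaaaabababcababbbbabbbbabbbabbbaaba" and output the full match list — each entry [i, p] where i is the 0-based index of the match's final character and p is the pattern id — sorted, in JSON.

Build:
Trie nodes:
  0='ε' goto a→12 b→4 c→1
  1='c' goto a→2
  2='ca' goto a→3
  3='caa' goto ·  [P0 ends]
  4='b' goto a→5
  5='ba' goto b→6
  6='bab' goto a→9 b→7
  7='babb' goto b→8
  8='babbb' goto ·  [P1 ends]
  9='baba' goto b→10
  10='babab' goto c→11
  11='bababc' goto ·  [P2 ends]
  12='a' goto a→13 b→17
  13='aa' goto b→14
  14='aab' goto b→15
  15='aabb' goto c→16
  16='aabbc' goto ·  [P3 ends]
  17='ab' goto b→18
  18='abb' goto b→19
  19='abbb' goto ·  [P4 ends]

Failure links (BFS by depth):
  fail(1) 'c': from fail(0)=0 chase 'c': 0 ⇒ 0;  out=∅∪out(0)=∅
  fail(4) 'b': from fail(0)=0 chase 'b': 0 ⇒ 0;  out=∅∪out(0)=∅
  fail(12) 'a': from fail(0)=0 chase 'a': 0 ⇒ 0;  out=∅∪out(0)=∅
  fail(2) 'ca': from fail(1)=0 chase 'a': 0 ⇒ 12;  out=∅∪out(12)=∅
  fail(5) 'ba': from fail(4)=0 chase 'a': 0 ⇒ 12;  out=∅∪out(12)=∅
  fail(13) 'aa': from fail(12)=0 chase 'a': 0 ⇒ 12;  out=∅∪out(12)=∅
  fail(17) 'ab': from fail(12)=0 chase 'b': 0 ⇒ 4;  out=∅∪out(4)=∅
  fail(3) 'caa': from fail(2)=12 chase 'a': 12 ⇒ 13;  out={0}∪out(13)={0}
  fail(6) 'bab': from fail(5)=12 chase 'b': 12 ⇒ 17;  out=∅∪out(17)=∅
  fail(14) 'aab': from fail(13)=12 chase 'b': 12 ⇒ 17;  out=∅∪out(17)=∅
  fail(18) 'abb': from fail(17)=4 chase 'b': 4→0 ⇒ 4;  out=∅∪out(4)=∅
  fail(7) 'babb': from fail(6)=17 chase 'b': 17 ⇒ 18;  out=∅∪out(18)=∅
  fail(9) 'baba': from fail(6)=17 chase 'a': 17→4 ⇒ 5;  out=∅∪out(5)=∅
  fail(15) 'aabb': from fail(14)=17 chase 'b': 17 ⇒ 18;  out=∅∪out(18)=∅
  fail(19) 'abbb': from fail(18)=4 chase 'b': 4→0 ⇒ 4;  out={4}∪out(4)={4}
  fail(8) 'babbb': from fail(7)=18 chase 'b': 18 ⇒ 19;  out={1}∪out(19)={1,4}
  fail(10) 'babab': from fail(9)=5 chase 'b': 5 ⇒ 6;  out=∅∪out(6)=∅
  fail(16) 'aabbc': from fail(15)=18 chase 'c': 18→4→0 ⇒ 1;  out={3}∪out(1)={3}
  fail(11) 'bababc': from fail(10)=6 chase 'c': 6→17→4→0 ⇒ 1;  out={2}∪out(1)={2}

Run:
[0] read 'b'  n0⇒n4
[1] read 'c'  n4⇒n1 ·f
[2] read 'b'  n1⇒n4 ·f
[3] read 'c'  n4⇒n1 ·f
[4] read 'c'  n1⇒n1 ·f
[5] read 'c'  n1⇒n1 ·f
[6] read 'b'  n1⇒n4 ·f
[7] read 'a'  n4⇒n5
[8] read 'c'  n5⇒n1 ·f
[9] read 'a'  n1⇒n2
[10] read 'b'  n2⇒n17 ·f
[11] read 'c'  n17⇒n1 ·f
[12] read 'b'  n1⇒n4 ·f
[13] read 'a'  n4⇒n5
[14] read 'c'  n5⇒n1 ·f
[15] read 'a'  n1⇒n2
[16] read 'a'  n2⇒n3  ** P0@[14:16]
[17] read 'c'  n3⇒n1 ·f
[18] read 'c'  n1⇒n1 ·f
[19] read 'a'  n1⇒n2
[20] read 'a'  n2⇒n3  ** P0@[18:20]
[21] read 'a'  n3⇒n13 ·f
[22] read 'a'  n13⇒n13 ·f
[23] read 'b'  n13⇒n14
[24] read 'a'  n14⇒n5 ·f
[25] read 'b'  n5⇒n6
[26] read 'a'  n6⇒n9
[27] read 'b'  n9⇒n10
[28] read 'c'  n10⇒n11  ** P2@[23:28]
[29] read 'a'  n11⇒n2 ·f
[30] read 'b'  n2⇒n17 ·f
[31] read 'a'  n17⇒n5 ·f
[32] read 'b'  n5⇒n6
[33] read 'b'  n6⇒n7
[34] read 'b'  n7⇒n8  ** P1@[30:34],P4@[31:34]
[35] read 'b'  n8⇒n4 ·f
[36] read 'a'  n4⇒n5
[37] read 'b'  n5⇒n6
[38] read 'b'  n6⇒n7
[39] read 'b'  n7⇒n8  ** P1@[35:39],P4@[36:39]
[40] read 'b'  n8⇒n4 ·f
[41] read 'a'  n4⇒n5
[42] read 'b'  n5⇒n6
[43] read 'b'  n6⇒n7
[44] read 'b'  n7⇒n8  ** P1@[40:44],P4@[41:44]
[45] read 'a'  n8⇒n5 ·f
[46] read 'b'  n5⇒n6
[47] read 'b'  n6⇒n7
[48] read 'b'  n7⇒n8  ** P1@[44:48],P4@[45:48]
[49] read 'a'  n8⇒n5 ·f
[50] read 'a'  n5⇒n13 ·f
[51] read 'b'  n13⇒n14
[52] read 'a'  n14⇒n5 ·f

Matches: [[16,0],[20,0],[28,2],[34,1],[34,4],[39,1],[39,4],[44,1],[44,4],[48,1],[48,4]]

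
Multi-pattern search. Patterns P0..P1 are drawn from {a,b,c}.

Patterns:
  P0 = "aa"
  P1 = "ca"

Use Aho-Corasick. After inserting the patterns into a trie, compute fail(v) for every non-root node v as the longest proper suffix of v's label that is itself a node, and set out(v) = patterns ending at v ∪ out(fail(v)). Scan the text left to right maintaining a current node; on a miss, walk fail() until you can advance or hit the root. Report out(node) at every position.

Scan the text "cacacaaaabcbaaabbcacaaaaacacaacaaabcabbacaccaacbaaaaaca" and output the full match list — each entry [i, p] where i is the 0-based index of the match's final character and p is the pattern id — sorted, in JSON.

Build automaton:
Trie (insert patterns):
  0='ε' goto a→1 c→3
  1='a' goto a→2
  2='aa' goto ·  [P0 ends]
  3='c' goto a→4
  4='ca' goto ·  [P1 ends]

Failure links (BFS by depth):
  fail(1) 'a': from fail(0)=0 chase 'a': 0 ⇒ 0;  out=∅∪out(0)=∅
  fail(3) 'c': from fail(0)=0 chase 'c': 0 ⇒ 0;  out=∅∪out(0)=∅
  fail(2) 'aa': from fail(1)=0 chase 'a': 0 ⇒ 1;  out={0}∪out(1)={0}
  fail(4) 'ca': from fail(3)=0 chase 'a': 0 ⇒ 1;  out={1}∪out(1)={1}

Scan:
[0] read 'c'  n0⇒n3
[1] read 'a'  n3⇒n4  ** P1@[0:1]
[2] read 'c'  n4⇒n3 (fail-walked)
[3] read 'a'  n3⇒n4  ** P1@[2:3]
[4] read 'c'  n4⇒n3 (fail-walked)
[5] read 'a'  n3⇒n4  ** P1@[4:5]
[6] read 'a'  n4⇒n2 (fail-walked)  ** P0@[5:6]
[7] read 'a'  n2⇒n2 (fail-walked)  ** P0@[6:7]
[8] read 'a'  n2⇒n2 (fail-walked)  ** P0@[7:8]
[9] read 'b'  n2⇒n0 (fail-walked)
[10] read 'c'  n0⇒n3
[11] read 'b'  n3⇒n0 (fail-walked)
[12] read 'a'  n0⇒n1
[13] read 'a'  n1⇒n2  ** P0@[12:13]
[14] read 'a'  n2⇒n2 (fail-walked)  ** P0@[13:14]
[15] read 'b'  n2⇒n0 (fail-walked)
[16] read 'b'  n0⇒n0
[17] read 'c'  n0⇒n3
[18] read 'a'  n3⇒n4  ** P1@[17:18]
[19] read 'c'  n4⇒n3 (fail-walked)
[20] read 'a'  n3⇒n4  ** P1@[19:20]
[21] read 'a'  n4⇒n2 (fail-walked)  ** P0@[20:21]
[22] read 'a'  n2⇒n2 (fail-walked)  ** P0@[21:22]
[23] read 'a'  n2⇒n2 (fail-walked)  ** P0@[22:23]
[24] read 'a'  n2⇒n2 (fail-walked)  ** P0@[23:24]
[25] read 'c'  n2⇒n3 (fail-walked)
[26] read 'a'  n3⇒n4  ** P1@[25:26]
[27] read 'c'  n4⇒n3 (fail-walked)
[28] read 'a'  n3⇒n4  ** P1@[27:28]
[29] read 'a'  n4⇒n2 (fail-walked)  ** P0@[28:29]
[30] read 'c'  n2⇒n3 (fail-walked)
[31] read 'a'  n3⇒n4  ** P1@[30:31]
[32] read 'a'  n4⇒n2 (fail-walked)  ** P0@[31:32]
[33] read 'a'  n2⇒n2 (fail-walked)  ** P0@[32:33]
[34] read 'b'  n2⇒n0 (fail-walked)
[35] read 'c'  n0⇒n3
[36] read 'a'  n3⇒n4  ** P1@[35:36]
[37] read 'b'  n4⇒n0 (fail-walked)
[38] read 'b'  n0⇒n0
[39] read 'a'  n0⇒n1
[40] read 'c'  n1⇒n3 (fail-walked)
[41] read 'a'  n3⇒n4  ** P1@[40:41]
[42] read 'c'  n4⇒n3 (fail-walked)
[43] read 'c'  n3⇒n3 (fail-walked)
[44] read 'a'  n3⇒n4  ** P1@[43:44]
[45] read 'a'  n4⇒n2 (fail-walked)  ** P0@[44:45]
[46] read 'c'  n2⇒n3 (fail-walked)
[47] read 'b'  n3⇒n0 (fail-walked)
[48] read 'a'  n0⇒n1
[49] read 'a'  n1⇒n2  ** P0@[48:49]
[50] read 'a'  n2⇒n2 (fail-walked)  ** P0@[49:50]
[51] read 'a'  n2⇒n2 (fail-walked)  ** P0@[50:51]
[52] read 'a'  n2⇒n2 (fail-walked)  ** P0@[51:52]
[53] read 'c'  n2⇒n3 (fail-walked)
[54] read 'a'  n3⇒n4  ** P1@[53:54]

All matches (sorted): [[1,1],[3,1],[5,1],[6,0],[7,0],[8,0],[13,0],[14,0],[18,1],[20,1],[21,0],[22,0],[23,0],[24,0],[26,1],[28,1],[29,0],[31,1],[32,0],[33,0],[36,1],[41,1],[44,1],[45,0],[49,0],[50,0],[51,0],[52,0],[54,1]]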